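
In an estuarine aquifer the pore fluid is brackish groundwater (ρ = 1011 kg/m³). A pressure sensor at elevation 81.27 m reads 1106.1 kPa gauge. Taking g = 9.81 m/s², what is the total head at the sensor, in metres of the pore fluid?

ψ = P/(ρg) = 1106.1×1000 / (1011 × 9.81) = 111.53 m.
h = z + ψ = 81.27 + 111.53 = 192.80 m.

h ≈ 192.80 m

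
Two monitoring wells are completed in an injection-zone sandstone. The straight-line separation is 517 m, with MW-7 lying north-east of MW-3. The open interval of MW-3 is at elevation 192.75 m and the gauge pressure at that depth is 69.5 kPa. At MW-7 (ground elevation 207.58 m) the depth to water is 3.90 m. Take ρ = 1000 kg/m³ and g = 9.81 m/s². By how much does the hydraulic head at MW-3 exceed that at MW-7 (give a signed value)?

Δh ≈ -3.85 m

Pressure head at MW-3: ψ = P/(ρg) = 69.5×1000 / (1000 × 9.81) = 7.08 m.
Total head at MW-3: h = z + ψ = 192.75 + 7.08 = 199.83 m.
Total head at MW-7: h = 207.58 − 3.90 = 203.68 m.
Head difference: h(MW-3) − h(MW-7) = 199.83 − 203.68 = -3.85 m.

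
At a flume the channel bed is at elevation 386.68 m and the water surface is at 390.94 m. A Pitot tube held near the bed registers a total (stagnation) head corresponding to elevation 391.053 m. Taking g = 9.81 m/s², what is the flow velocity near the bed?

v ≈ 1.49 m/s

Near the bed, under hydrostatic conditions, the piezometric head (z + ψ) equals the free-surface elevation, 390.94 m.
Velocity head = total − piezometric = 391.053 − 390.94 = 0.113 m.
v = √(2g·h_v) = √(2 × 9.81 × 0.113) = 1.49 m/s.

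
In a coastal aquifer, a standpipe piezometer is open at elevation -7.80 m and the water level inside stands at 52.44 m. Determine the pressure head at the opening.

Total head h = 52.44 m (the water-surface elevation in the piezometer).
Pressure head ψ = h − z = 52.44 − (-7.80) = 60.24 m.

ψ ≈ 60.24 m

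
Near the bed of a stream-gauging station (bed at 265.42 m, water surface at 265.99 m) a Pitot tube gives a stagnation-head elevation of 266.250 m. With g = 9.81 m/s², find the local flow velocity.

v ≈ 2.26 m/s

Near the bed, under hydrostatic conditions, the piezometric head (z + ψ) equals the free-surface elevation, 265.99 m.
Velocity head = total − piezometric = 266.250 − 265.99 = 0.260 m.
v = √(2g·h_v) = √(2 × 9.81 × 0.260) = 2.26 m/s.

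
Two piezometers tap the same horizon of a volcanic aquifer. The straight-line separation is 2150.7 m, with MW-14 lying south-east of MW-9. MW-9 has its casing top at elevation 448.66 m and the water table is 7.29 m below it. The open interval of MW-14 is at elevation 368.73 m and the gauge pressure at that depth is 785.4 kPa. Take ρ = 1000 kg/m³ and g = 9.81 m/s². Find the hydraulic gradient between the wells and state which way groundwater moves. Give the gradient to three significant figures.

i ≈ 0.00345; groundwater flows toward the north-west

Total head at MW-9: h = 448.66 − 7.29 = 441.37 m.
Pressure head at MW-14: ψ = P/(ρg) = 785.4×1000 / (1000 × 9.81) = 80.06 m.
Total head at MW-14: h = z + ψ = 368.73 + 80.06 = 448.79 m.
Head difference: h(MW-9) − h(MW-14) = 441.37 − 448.79 = -7.42 m.
Hydraulic gradient: i = |Δh| / L = 7.42 / 2150.7 = 0.00345.
Flow is from higher to lower head: from MW-14 toward MW-9, i.e. toward the north-west.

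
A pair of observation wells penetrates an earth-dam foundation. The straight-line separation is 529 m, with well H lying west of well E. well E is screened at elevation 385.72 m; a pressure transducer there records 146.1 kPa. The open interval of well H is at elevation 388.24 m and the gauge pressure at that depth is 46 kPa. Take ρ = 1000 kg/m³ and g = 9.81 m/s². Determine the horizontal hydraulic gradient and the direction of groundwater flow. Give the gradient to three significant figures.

Pressure head at well E: ψ = P/(ρg) = 146.1×1000 / (1000 × 9.81) = 14.89 m.
Total head at well E: h = z + ψ = 385.72 + 14.89 = 400.61 m.
Pressure head at well H: ψ = P/(ρg) = 46×1000 / (1000 × 9.81) = 4.69 m.
Total head at well H: h = z + ψ = 388.24 + 4.69 = 392.93 m.
Head difference: h(well E) − h(well H) = 400.61 − 392.93 = 7.68 m.
Hydraulic gradient: i = |Δh| / L = 7.68 / 529 = 0.0145.
Flow is from higher to lower head: from well E toward well H, i.e. toward the west.

i ≈ 0.0145; groundwater flows toward the west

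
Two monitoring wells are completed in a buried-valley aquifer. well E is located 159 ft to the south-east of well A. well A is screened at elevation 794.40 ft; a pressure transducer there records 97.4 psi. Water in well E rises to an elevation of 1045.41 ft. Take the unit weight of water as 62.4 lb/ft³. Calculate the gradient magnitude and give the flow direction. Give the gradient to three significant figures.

Pressure head at well A: ψ = 144·P/γ = 144 × 97.4 / 62.4 = 224.77 ft.
Total head at well A: h = z + ψ = 794.40 + 224.77 = 1019.17 ft.
Total head at well E: h = 1045.41 ft (water level in the piezometer is the total head).
Head difference: h(well A) − h(well E) = 1019.17 − 1045.41 = -26.24 ft.
Hydraulic gradient: i = |Δh| / L = 26.24 / 159 = 0.165.
Flow is from higher to lower head: from well E toward well A, i.e. toward the north-west.

i ≈ 0.165; groundwater flows toward the north-west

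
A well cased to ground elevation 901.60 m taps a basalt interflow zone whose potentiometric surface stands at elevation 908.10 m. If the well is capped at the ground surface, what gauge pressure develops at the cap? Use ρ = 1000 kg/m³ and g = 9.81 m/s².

Head above the cap: Δh = 908.10 − 901.60 = 6.50 m.
P = ρgΔh = 1000 × 9.81 × 6.50 = 63765 Pa ≈ 63.8 kPa.

P ≈ 63.8 kPa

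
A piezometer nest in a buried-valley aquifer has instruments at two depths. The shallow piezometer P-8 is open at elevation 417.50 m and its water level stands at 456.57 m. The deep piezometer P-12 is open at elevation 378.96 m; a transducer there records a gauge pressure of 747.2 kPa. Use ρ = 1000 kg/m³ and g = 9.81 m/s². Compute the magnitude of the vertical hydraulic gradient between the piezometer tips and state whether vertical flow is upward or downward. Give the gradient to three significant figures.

Total head at P-8: h = 456.57 m (water level in the standpipe).
Pressure head at P-12: ψ = P/(ρg) = 747.2×1000 / (1000 × 9.81) = 76.17 m.
Total head at P-12: h = z + ψ = 378.96 + 76.17 = 455.13 m.
Δh = h(P-8) − h(P-12) = 456.57 − 455.13 = 1.44 m.
Vertical separation Δz = 417.50 − 378.96 = 38.54 m.
|i_v| = |Δh| / Δz = 1.44 / 38.54 = 0.0374.
Head is higher in the shallow piezometer, so vertical flow is downward (recharge condition).

|i_v| ≈ 0.0374; vertical flow is downward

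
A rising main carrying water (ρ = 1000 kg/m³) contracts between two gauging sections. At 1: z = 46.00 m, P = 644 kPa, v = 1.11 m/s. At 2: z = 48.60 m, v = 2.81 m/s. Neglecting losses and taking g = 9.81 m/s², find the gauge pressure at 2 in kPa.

Pressure head at 1: ψ₁ = P₁/(ρg) = 644×1000 / (1000 × 9.81) = 65.65 m.
Velocity heads: v₁²/2g = 1.11²/19.62 = 0.063 m; v₂²/2g = 2.81²/19.62 = 0.402 m.
Total head H = z₁ + ψ₁ + v₁²/2g = 46.00 + 65.65 + 0.063 = 111.71 m.
ψ₂ = H − z₂ − v₂²/2g = 111.71 − 48.60 − 0.402 = 62.71 m.
P₂ = ρgψ₂ = 1000 × 9.81 × 62.71 ≈ 615 kPa.

P₂ ≈ 615 kPa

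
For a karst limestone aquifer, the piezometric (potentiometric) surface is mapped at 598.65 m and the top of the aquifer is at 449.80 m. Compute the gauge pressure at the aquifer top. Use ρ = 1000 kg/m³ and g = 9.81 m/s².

P ≈ 1460 kPa

Pressure head at the aquifer top: ψ = h − z = 598.65 − 449.80 = 148.85 m.
P = ρgψ = 1000 × 9.81 × 148.85 = 1460218 Pa ≈ 1460 kPa.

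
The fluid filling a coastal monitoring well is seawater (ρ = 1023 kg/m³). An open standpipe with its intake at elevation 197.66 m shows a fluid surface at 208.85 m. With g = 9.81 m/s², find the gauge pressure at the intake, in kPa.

P ≈ 112 kPa

Pressure head ψ = h − z = 208.85 − 197.66 = 11.19 m.
P = ρgψ = 1023 × 9.81 × 11.19 = 112299 Pa ≈ 112 kPa.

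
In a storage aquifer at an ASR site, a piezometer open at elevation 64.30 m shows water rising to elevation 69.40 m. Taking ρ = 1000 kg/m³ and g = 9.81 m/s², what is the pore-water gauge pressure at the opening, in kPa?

P ≈ 50.0 kPa

Pressure head ψ = h − z = 69.40 − 64.30 = 5.10 m.
P = ρgψ = 1000 × 9.81 × 5.10 = 50031 Pa ≈ 50.0 kPa.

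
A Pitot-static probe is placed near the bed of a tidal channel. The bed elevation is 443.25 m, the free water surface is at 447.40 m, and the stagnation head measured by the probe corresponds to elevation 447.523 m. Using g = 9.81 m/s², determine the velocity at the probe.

Near the bed, under hydrostatic conditions, the piezometric head (z + ψ) equals the free-surface elevation, 447.40 m.
Velocity head = total − piezometric = 447.523 − 447.40 = 0.123 m.
v = √(2g·h_v) = √(2 × 9.81 × 0.123) = 1.55 m/s.

v ≈ 1.55 m/s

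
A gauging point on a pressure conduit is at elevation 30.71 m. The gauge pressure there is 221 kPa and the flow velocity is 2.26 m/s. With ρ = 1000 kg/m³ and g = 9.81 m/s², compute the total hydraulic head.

Pressure head ψ = P/(ρg) = 221×1000 / (1000 × 9.81) = 22.53 m.
Velocity head = v²/(2g) = 2.26² / (2 × 9.81) = 0.260 m.
h = z + ψ + v²/(2g) = 30.71 + 22.53 + 0.260 = 53.50 m.

h ≈ 53.50 m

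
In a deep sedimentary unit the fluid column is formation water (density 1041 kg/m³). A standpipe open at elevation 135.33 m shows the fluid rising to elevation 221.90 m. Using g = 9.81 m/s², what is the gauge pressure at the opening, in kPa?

P ≈ 884 kPa

Pressure head ψ = h − z = 221.90 − 135.33 = 86.57 m.
P = ρgψ = 1041 × 9.81 × 86.57 = 884071 Pa ≈ 884 kPa.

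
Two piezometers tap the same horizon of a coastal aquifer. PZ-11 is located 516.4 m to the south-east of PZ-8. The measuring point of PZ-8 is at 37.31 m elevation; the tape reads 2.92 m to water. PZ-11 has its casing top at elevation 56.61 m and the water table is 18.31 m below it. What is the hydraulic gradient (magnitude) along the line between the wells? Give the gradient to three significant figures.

i ≈ 0.00757

Total head at PZ-8: h = 37.31 − 2.92 = 34.39 m.
Total head at PZ-11: h = 56.61 − 18.31 = 38.30 m.
Head difference: h(PZ-8) − h(PZ-11) = 34.39 − 38.30 = -3.91 m.
Hydraulic gradient: i = |Δh| / L = 3.91 / 516.4 = 0.00757.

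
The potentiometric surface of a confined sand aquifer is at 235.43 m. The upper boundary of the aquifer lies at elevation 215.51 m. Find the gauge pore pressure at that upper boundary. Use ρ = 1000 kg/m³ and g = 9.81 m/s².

P ≈ 195 kPa

Pressure head at the aquifer top: ψ = h − z = 235.43 − 215.51 = 19.92 m.
P = ρgψ = 1000 × 9.81 × 19.92 = 195415 Pa ≈ 195 kPa.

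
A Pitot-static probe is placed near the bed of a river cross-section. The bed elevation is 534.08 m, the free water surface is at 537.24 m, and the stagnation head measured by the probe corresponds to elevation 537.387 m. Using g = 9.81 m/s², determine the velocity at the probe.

v ≈ 1.70 m/s

Near the bed, under hydrostatic conditions, the piezometric head (z + ψ) equals the free-surface elevation, 537.24 m.
Velocity head = total − piezometric = 537.387 − 537.24 = 0.147 m.
v = √(2g·h_v) = √(2 × 9.81 × 0.147) = 1.70 m/s.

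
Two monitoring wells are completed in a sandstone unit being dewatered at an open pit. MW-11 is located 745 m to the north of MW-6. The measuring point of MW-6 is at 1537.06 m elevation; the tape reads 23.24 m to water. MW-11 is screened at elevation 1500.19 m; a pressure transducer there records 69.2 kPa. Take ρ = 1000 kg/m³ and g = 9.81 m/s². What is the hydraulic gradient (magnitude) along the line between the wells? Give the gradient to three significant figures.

i ≈ 0.00883

Total head at MW-6: h = 1537.06 − 23.24 = 1513.82 m.
Pressure head at MW-11: ψ = P/(ρg) = 69.2×1000 / (1000 × 9.81) = 7.05 m.
Total head at MW-11: h = z + ψ = 1500.19 + 7.05 = 1507.24 m.
Head difference: h(MW-6) − h(MW-11) = 1513.82 − 1507.24 = 6.58 m.
Hydraulic gradient: i = |Δh| / L = 6.58 / 745 = 0.00883.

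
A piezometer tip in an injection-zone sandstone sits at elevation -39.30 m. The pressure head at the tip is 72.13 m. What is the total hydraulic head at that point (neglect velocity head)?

h = z + ψ = -39.30 + 72.13 = 32.83 m.

h ≈ 32.83 m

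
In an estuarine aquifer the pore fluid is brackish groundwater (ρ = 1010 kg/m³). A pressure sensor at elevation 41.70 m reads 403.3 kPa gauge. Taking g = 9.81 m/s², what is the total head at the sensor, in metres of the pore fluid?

h ≈ 82.40 m

ψ = P/(ρg) = 403.3×1000 / (1010 × 9.81) = 40.70 m.
h = z + ψ = 41.70 + 40.70 = 82.40 m.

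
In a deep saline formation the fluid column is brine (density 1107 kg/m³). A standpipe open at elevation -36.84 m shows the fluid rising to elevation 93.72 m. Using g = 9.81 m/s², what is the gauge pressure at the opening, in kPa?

Pressure head ψ = h − z = 93.72 − (-36.84) = 130.56 m.
P = ρgψ = 1107 × 9.81 × 130.56 = 1417839 Pa ≈ 1420 kPa.

P ≈ 1420 kPa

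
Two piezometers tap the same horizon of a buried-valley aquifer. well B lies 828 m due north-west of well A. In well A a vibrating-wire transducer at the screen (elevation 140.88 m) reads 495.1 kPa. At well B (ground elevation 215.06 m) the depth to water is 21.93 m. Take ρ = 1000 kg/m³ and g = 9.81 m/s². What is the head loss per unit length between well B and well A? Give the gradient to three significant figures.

i ≈ 0.00215 m/m

Pressure head at well A: ψ = P/(ρg) = 495.1×1000 / (1000 × 9.81) = 50.47 m.
Total head at well A: h = z + ψ = 140.88 + 50.47 = 191.35 m.
Total head at well B: h = 215.06 − 21.93 = 193.13 m.
Head difference: h(well A) − h(well B) = 191.35 − 193.13 = -1.78 m.
Hydraulic gradient: i = |Δh| / L = 1.78 / 828 = 0.00215.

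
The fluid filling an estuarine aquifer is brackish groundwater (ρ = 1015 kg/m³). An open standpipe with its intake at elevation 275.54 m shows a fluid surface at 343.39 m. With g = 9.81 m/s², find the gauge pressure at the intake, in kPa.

P ≈ 676 kPa

Pressure head ψ = h − z = 343.39 − 275.54 = 67.85 m.
P = ρgψ = 1015 × 9.81 × 67.85 = 675593 Pa ≈ 676 kPa.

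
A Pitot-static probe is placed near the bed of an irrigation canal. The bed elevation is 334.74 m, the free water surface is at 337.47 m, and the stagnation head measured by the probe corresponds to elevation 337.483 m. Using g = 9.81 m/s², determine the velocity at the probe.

v ≈ 0.505 m/s

Near the bed, under hydrostatic conditions, the piezometric head (z + ψ) equals the free-surface elevation, 337.47 m.
Velocity head = total − piezometric = 337.483 − 337.47 = 0.013 m.
v = √(2g·h_v) = √(2 × 9.81 × 0.013) = 0.505 m/s.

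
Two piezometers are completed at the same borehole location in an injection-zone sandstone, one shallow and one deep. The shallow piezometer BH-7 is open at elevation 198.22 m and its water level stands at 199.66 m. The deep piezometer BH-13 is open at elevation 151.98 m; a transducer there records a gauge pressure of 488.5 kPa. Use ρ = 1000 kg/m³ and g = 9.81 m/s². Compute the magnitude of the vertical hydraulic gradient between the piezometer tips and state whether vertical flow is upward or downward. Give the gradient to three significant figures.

Total head at BH-7: h = 199.66 m (water level in the standpipe).
Pressure head at BH-13: ψ = P/(ρg) = 488.5×1000 / (1000 × 9.81) = 49.80 m.
Total head at BH-13: h = z + ψ = 151.98 + 49.80 = 201.78 m.
Δh = h(BH-7) − h(BH-13) = 199.66 − 201.78 = -2.12 m.
Vertical separation Δz = 198.22 − 151.98 = 46.24 m.
|i_v| = |Δh| / Δz = 2.12 / 46.24 = 0.0458.
Head is higher in the deep piezometer, so vertical flow is upward (discharge condition).

|i_v| ≈ 0.0458; vertical flow is upward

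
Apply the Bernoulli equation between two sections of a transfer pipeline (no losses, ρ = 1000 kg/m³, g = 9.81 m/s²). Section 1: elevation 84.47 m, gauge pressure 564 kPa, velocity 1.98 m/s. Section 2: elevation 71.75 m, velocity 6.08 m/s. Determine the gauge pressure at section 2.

Pressure head at 1: ψ₁ = P₁/(ρg) = 564×1000 / (1000 × 9.81) = 57.49 m.
Velocity heads: v₁²/2g = 1.98²/19.62 = 0.200 m; v₂²/2g = 6.08²/19.62 = 1.884 m.
Total head H = z₁ + ψ₁ + v₁²/2g = 84.47 + 57.49 + 0.200 = 142.16 m.
ψ₂ = H − z₂ − v₂²/2g = 142.16 − 71.75 − 1.884 = 68.53 m.
P₂ = ρgψ₂ = 1000 × 9.81 × 68.53 ≈ 672 kPa.

P₂ ≈ 672 kPa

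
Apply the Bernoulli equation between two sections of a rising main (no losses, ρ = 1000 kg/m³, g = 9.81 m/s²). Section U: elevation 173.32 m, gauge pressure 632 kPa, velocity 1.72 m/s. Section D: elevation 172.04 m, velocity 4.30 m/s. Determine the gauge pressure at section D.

Pressure head at U: ψ₁ = P₁/(ρg) = 632×1000 / (1000 × 9.81) = 64.42 m.
Velocity heads: v₁²/2g = 1.72²/19.62 = 0.151 m; v₂²/2g = 4.30²/19.62 = 0.942 m.
Total head H = z₁ + ψ₁ + v₁²/2g = 173.32 + 64.42 + 0.151 = 237.89 m.
ψ₂ = H − z₂ − v₂²/2g = 237.89 − 172.04 − 0.942 = 64.91 m.
P₂ = ρgψ₂ = 1000 × 9.81 × 64.91 ≈ 637 kPa.

P₂ ≈ 637 kPa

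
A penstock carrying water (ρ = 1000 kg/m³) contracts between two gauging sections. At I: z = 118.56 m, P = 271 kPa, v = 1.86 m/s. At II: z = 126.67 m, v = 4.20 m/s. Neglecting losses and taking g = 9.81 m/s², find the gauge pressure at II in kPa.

Pressure head at I: ψ₁ = P₁/(ρg) = 271×1000 / (1000 × 9.81) = 27.62 m.
Velocity heads: v₁²/2g = 1.86²/19.62 = 0.176 m; v₂²/2g = 4.20²/19.62 = 0.899 m.
Total head H = z₁ + ψ₁ + v₁²/2g = 118.56 + 27.62 + 0.176 = 146.36 m.
ψ₂ = H − z₂ − v₂²/2g = 146.36 − 126.67 − 0.899 = 18.79 m.
P₂ = ρgψ₂ = 1000 × 9.81 × 18.79 ≈ 184 kPa.

P₂ ≈ 184 kPa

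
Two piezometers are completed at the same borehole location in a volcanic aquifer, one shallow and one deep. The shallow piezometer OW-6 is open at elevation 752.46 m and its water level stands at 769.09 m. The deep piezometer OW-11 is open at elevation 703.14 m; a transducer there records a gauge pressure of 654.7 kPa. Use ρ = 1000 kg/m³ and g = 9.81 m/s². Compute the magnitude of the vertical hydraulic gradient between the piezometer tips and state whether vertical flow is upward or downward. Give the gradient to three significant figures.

|i_v| ≈ 0.0160; vertical flow is upward

Total head at OW-6: h = 769.09 m (water level in the standpipe).
Pressure head at OW-11: ψ = P/(ρg) = 654.7×1000 / (1000 × 9.81) = 66.74 m.
Total head at OW-11: h = z + ψ = 703.14 + 66.74 = 769.88 m.
Δh = h(OW-6) − h(OW-11) = 769.09 − 769.88 = -0.79 m.
Vertical separation Δz = 752.46 − 703.14 = 49.32 m.
|i_v| = |Δh| / Δz = 0.79 / 49.32 = 0.0160.
Head is higher in the deep piezometer, so vertical flow is upward (discharge condition).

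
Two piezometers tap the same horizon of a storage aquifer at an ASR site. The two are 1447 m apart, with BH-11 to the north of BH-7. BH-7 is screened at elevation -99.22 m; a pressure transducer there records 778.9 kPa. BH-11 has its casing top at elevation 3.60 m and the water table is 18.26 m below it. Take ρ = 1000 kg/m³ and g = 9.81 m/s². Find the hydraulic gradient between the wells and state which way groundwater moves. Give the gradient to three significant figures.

Pressure head at BH-7: ψ = P/(ρg) = 778.9×1000 / (1000 × 9.81) = 79.40 m.
Total head at BH-7: h = z + ψ = -99.22 + 79.40 = -19.82 m.
Total head at BH-11: h = 3.60 − 18.26 = -14.66 m.
Head difference: h(BH-7) − h(BH-11) = -19.82 − (-14.66) = -5.16 m.
Hydraulic gradient: i = |Δh| / L = 5.16 / 1447 = 0.00357.
Flow is from higher to lower head: from BH-11 toward BH-7, i.e. toward the south.

i ≈ 0.00357; groundwater flows toward the south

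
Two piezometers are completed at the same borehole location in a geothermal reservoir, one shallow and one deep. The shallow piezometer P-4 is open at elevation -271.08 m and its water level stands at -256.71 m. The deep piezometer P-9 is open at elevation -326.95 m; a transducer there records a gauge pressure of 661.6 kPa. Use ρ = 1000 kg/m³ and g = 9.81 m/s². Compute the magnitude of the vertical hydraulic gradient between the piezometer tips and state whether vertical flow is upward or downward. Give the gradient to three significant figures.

|i_v| ≈ 0.0501; vertical flow is downward

Total head at P-4: h = -256.71 m (water level in the standpipe).
Pressure head at P-9: ψ = P/(ρg) = 661.6×1000 / (1000 × 9.81) = 67.44 m.
Total head at P-9: h = z + ψ = -326.95 + 67.44 = -259.51 m.
Δh = h(P-4) − h(P-9) = -256.71 − (-259.51) = 2.80 m.
Vertical separation Δz = -271.08 − (-326.95) = 55.87 m.
|i_v| = |Δh| / Δz = 2.80 / 55.87 = 0.0501.
Head is higher in the shallow piezometer, so vertical flow is downward (recharge condition).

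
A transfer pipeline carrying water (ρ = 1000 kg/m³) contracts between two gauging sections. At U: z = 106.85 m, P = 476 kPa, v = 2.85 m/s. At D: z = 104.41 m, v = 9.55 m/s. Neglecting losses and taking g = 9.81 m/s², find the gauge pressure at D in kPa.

P₂ ≈ 458 kPa

Pressure head at U: ψ₁ = P₁/(ρg) = 476×1000 / (1000 × 9.81) = 48.52 m.
Velocity heads: v₁²/2g = 2.85²/19.62 = 0.414 m; v₂²/2g = 9.55²/19.62 = 4.648 m.
Total head H = z₁ + ψ₁ + v₁²/2g = 106.85 + 48.52 + 0.414 = 155.78 m.
ψ₂ = H − z₂ − v₂²/2g = 155.78 − 104.41 − 4.648 = 46.72 m.
P₂ = ρgψ₂ = 1000 × 9.81 × 46.72 ≈ 458 kPa.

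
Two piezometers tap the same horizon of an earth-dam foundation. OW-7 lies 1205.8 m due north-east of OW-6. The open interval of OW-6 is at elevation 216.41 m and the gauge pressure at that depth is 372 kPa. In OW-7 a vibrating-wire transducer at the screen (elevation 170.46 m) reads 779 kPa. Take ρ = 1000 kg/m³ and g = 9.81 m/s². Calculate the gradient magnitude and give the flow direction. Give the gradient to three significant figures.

Pressure head at OW-6: ψ = P/(ρg) = 372×1000 / (1000 × 9.81) = 37.92 m.
Total head at OW-6: h = z + ψ = 216.41 + 37.92 = 254.33 m.
Pressure head at OW-7: ψ = P/(ρg) = 779×1000 / (1000 × 9.81) = 79.41 m.
Total head at OW-7: h = z + ψ = 170.46 + 79.41 = 249.87 m.
Head difference: h(OW-6) − h(OW-7) = 254.33 − 249.87 = 4.46 m.
Hydraulic gradient: i = |Δh| / L = 4.46 / 1205.8 = 0.00370.
Flow is from higher to lower head: from OW-6 toward OW-7, i.e. toward the north-east.

i ≈ 0.00370; groundwater flows toward the north-east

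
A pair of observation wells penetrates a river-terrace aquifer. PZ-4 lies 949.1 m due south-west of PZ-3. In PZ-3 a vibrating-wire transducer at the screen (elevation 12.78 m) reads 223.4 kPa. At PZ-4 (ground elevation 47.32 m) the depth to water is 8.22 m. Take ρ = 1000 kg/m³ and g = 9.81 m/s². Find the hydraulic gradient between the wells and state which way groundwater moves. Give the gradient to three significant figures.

i ≈ 0.00374; groundwater flows toward the north-east

Pressure head at PZ-3: ψ = P/(ρg) = 223.4×1000 / (1000 × 9.81) = 22.77 m.
Total head at PZ-3: h = z + ψ = 12.78 + 22.77 = 35.55 m.
Total head at PZ-4: h = 47.32 − 8.22 = 39.10 m.
Head difference: h(PZ-3) − h(PZ-4) = 35.55 − 39.10 = -3.55 m.
Hydraulic gradient: i = |Δh| / L = 3.55 / 949.1 = 0.00374.
Flow is from higher to lower head: from PZ-4 toward PZ-3, i.e. toward the north-east.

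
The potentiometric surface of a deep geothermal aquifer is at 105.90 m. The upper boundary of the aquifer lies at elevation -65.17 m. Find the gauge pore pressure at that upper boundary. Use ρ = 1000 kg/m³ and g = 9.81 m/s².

Pressure head at the aquifer top: ψ = h − z = 105.90 − (-65.17) = 171.07 m.
P = ρgψ = 1000 × 9.81 × 171.07 = 1678197 Pa ≈ 1680 kPa.

P ≈ 1680 kPa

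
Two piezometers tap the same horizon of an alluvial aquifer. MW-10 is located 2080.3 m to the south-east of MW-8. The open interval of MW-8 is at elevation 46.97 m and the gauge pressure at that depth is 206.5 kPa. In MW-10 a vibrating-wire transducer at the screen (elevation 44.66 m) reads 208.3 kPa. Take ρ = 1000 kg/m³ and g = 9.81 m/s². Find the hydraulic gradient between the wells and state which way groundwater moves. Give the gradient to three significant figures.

Pressure head at MW-8: ψ = P/(ρg) = 206.5×1000 / (1000 × 9.81) = 21.05 m.
Total head at MW-8: h = z + ψ = 46.97 + 21.05 = 68.02 m.
Pressure head at MW-10: ψ = P/(ρg) = 208.3×1000 / (1000 × 9.81) = 21.23 m.
Total head at MW-10: h = z + ψ = 44.66 + 21.23 = 65.89 m.
Head difference: h(MW-8) − h(MW-10) = 68.02 − 65.89 = 2.13 m.
Hydraulic gradient: i = |Δh| / L = 2.13 / 2080.3 = 0.00102.
Flow is from higher to lower head: from MW-8 toward MW-10, i.e. toward the south-east.

i ≈ 0.00102; groundwater flows toward the south-east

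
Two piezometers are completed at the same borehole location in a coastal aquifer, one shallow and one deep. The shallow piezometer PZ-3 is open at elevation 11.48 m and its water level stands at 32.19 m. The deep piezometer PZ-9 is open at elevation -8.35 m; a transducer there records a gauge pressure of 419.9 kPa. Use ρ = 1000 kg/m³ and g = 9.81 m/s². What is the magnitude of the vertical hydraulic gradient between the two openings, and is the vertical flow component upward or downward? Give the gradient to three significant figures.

|i_v| ≈ 0.114; vertical flow is upward

Total head at PZ-3: h = 32.19 m (water level in the standpipe).
Pressure head at PZ-9: ψ = P/(ρg) = 419.9×1000 / (1000 × 9.81) = 42.80 m.
Total head at PZ-9: h = z + ψ = -8.35 + 42.80 = 34.45 m.
Δh = h(PZ-3) − h(PZ-9) = 32.19 − 34.45 = -2.26 m.
Vertical separation Δz = 11.48 − (-8.35) = 19.83 m.
|i_v| = |Δh| / Δz = 2.26 / 19.83 = 0.114.
Head is higher in the deep piezometer, so vertical flow is upward (discharge condition).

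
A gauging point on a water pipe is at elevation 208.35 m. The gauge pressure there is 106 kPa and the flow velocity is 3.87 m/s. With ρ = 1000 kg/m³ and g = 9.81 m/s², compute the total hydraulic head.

Pressure head ψ = P/(ρg) = 106×1000 / (1000 × 9.81) = 10.81 m.
Velocity head = v²/(2g) = 3.87² / (2 × 9.81) = 0.763 m.
h = z + ψ + v²/(2g) = 208.35 + 10.81 + 0.763 = 219.92 m.

h ≈ 219.92 m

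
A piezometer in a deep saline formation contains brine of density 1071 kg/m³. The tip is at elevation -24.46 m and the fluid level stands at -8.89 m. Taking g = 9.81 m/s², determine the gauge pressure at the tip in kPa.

P ≈ 164 kPa

Pressure head ψ = h − z = -8.89 − (-24.46) = 15.57 m.
P = ρgψ = 1071 × 9.81 × 15.57 = 163586 Pa ≈ 164 kPa.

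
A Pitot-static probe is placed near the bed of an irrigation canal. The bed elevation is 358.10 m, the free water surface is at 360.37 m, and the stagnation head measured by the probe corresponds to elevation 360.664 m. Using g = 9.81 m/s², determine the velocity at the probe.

v ≈ 2.40 m/s

Near the bed, under hydrostatic conditions, the piezometric head (z + ψ) equals the free-surface elevation, 360.37 m.
Velocity head = total − piezometric = 360.664 − 360.37 = 0.294 m.
v = √(2g·h_v) = √(2 × 9.81 × 0.294) = 2.40 m/s.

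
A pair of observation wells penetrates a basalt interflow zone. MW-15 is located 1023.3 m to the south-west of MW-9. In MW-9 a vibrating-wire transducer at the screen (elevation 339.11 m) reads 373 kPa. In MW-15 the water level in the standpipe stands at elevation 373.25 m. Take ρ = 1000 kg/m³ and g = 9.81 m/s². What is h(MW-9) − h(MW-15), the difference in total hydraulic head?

Δh ≈ 3.88 m

Pressure head at MW-9: ψ = P/(ρg) = 373×1000 / (1000 × 9.81) = 38.02 m.
Total head at MW-9: h = z + ψ = 339.11 + 38.02 = 377.13 m.
Total head at MW-15: h = 373.25 m (water level in the piezometer is the total head).
Head difference: h(MW-9) − h(MW-15) = 377.13 − 373.25 = 3.88 m.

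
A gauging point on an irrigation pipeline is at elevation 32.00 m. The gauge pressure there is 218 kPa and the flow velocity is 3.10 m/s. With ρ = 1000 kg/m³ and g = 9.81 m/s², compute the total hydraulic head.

Pressure head ψ = P/(ρg) = 218×1000 / (1000 × 9.81) = 22.22 m.
Velocity head = v²/(2g) = 3.10² / (2 × 9.81) = 0.490 m.
h = z + ψ + v²/(2g) = 32.00 + 22.22 + 0.490 = 54.71 m.

h ≈ 54.71 m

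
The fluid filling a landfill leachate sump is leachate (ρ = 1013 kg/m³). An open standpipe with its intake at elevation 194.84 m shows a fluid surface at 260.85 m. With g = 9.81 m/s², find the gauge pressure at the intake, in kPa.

Pressure head ψ = h − z = 260.85 − 194.84 = 66.01 m.
P = ρgψ = 1013 × 9.81 × 66.01 = 655976 Pa ≈ 656 kPa.

P ≈ 656 kPa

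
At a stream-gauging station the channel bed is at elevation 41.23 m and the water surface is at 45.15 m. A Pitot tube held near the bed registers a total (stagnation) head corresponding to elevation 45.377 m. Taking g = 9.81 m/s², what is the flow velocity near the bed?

v ≈ 2.11 m/s

Near the bed, under hydrostatic conditions, the piezometric head (z + ψ) equals the free-surface elevation, 45.15 m.
Velocity head = total − piezometric = 45.377 − 45.15 = 0.227 m.
v = √(2g·h_v) = √(2 × 9.81 × 0.227) = 2.11 m/s.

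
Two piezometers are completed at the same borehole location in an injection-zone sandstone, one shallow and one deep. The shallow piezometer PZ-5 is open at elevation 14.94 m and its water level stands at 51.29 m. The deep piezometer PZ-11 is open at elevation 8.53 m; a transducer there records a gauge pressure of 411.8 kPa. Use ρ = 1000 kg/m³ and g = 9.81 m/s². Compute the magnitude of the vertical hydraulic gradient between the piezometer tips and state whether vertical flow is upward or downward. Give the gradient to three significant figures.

Total head at PZ-5: h = 51.29 m (water level in the standpipe).
Pressure head at PZ-11: ψ = P/(ρg) = 411.8×1000 / (1000 × 9.81) = 41.98 m.
Total head at PZ-11: h = z + ψ = 8.53 + 41.98 = 50.51 m.
Δh = h(PZ-5) − h(PZ-11) = 51.29 − 50.51 = 0.78 m.
Vertical separation Δz = 14.94 − 8.53 = 6.41 m.
|i_v| = |Δh| / Δz = 0.78 / 6.41 = 0.122.
Head is higher in the shallow piezometer, so vertical flow is downward (recharge condition).

|i_v| ≈ 0.122; vertical flow is downward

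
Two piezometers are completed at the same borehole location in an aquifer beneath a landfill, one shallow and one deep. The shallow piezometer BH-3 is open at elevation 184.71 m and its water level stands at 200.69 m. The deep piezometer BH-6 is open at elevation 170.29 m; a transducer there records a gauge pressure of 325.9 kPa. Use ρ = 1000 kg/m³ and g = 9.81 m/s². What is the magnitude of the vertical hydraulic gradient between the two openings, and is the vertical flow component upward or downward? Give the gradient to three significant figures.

Total head at BH-3: h = 200.69 m (water level in the standpipe).
Pressure head at BH-6: ψ = P/(ρg) = 325.9×1000 / (1000 × 9.81) = 33.22 m.
Total head at BH-6: h = z + ψ = 170.29 + 33.22 = 203.51 m.
Δh = h(BH-3) − h(BH-6) = 200.69 − 203.51 = -2.82 m.
Vertical separation Δz = 184.71 − 170.29 = 14.42 m.
|i_v| = |Δh| / Δz = 2.82 / 14.42 = 0.196.
Head is higher in the deep piezometer, so vertical flow is upward (discharge condition).

|i_v| ≈ 0.196; vertical flow is upward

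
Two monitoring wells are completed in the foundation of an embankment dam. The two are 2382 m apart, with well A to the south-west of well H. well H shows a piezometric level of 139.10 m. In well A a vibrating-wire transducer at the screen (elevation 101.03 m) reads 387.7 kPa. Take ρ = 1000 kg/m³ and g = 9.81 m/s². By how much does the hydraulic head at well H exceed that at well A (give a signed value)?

Total head at well H: h = 139.10 m (water level in the piezometer is the total head).
Pressure head at well A: ψ = P/(ρg) = 387.7×1000 / (1000 × 9.81) = 39.52 m.
Total head at well A: h = z + ψ = 101.03 + 39.52 = 140.55 m.
Head difference: h(well H) − h(well A) = 139.10 − 140.55 = -1.45 m.

Δh ≈ -1.45 m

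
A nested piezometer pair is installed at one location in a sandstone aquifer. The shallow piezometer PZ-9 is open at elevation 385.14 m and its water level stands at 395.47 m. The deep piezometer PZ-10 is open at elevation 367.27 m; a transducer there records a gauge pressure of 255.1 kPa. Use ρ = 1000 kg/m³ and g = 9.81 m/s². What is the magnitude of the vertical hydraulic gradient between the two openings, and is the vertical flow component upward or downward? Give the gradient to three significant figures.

|i_v| ≈ 0.123; vertical flow is downward

Total head at PZ-9: h = 395.47 m (water level in the standpipe).
Pressure head at PZ-10: ψ = P/(ρg) = 255.1×1000 / (1000 × 9.81) = 26.00 m.
Total head at PZ-10: h = z + ψ = 367.27 + 26.00 = 393.27 m.
Δh = h(PZ-9) − h(PZ-10) = 395.47 − 393.27 = 2.20 m.
Vertical separation Δz = 385.14 − 367.27 = 17.87 m.
|i_v| = |Δh| / Δz = 2.20 / 17.87 = 0.123.
Head is higher in the shallow piezometer, so vertical flow is downward (recharge condition).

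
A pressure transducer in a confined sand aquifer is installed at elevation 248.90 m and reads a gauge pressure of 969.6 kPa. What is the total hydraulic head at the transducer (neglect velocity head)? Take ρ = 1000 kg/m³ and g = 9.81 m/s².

ψ = P/(ρg) = 969.6×1000 / (1000 × 9.81) = 98.84 m.
h = z + ψ = 248.90 + 98.84 = 347.74 m.

h ≈ 347.74 m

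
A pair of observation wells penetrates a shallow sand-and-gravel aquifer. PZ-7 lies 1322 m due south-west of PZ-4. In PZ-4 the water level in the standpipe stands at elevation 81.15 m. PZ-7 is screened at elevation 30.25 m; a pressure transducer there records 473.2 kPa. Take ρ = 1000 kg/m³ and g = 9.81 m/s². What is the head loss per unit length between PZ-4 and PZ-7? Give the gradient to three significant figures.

i ≈ 0.00201 m/m

Total head at PZ-4: h = 81.15 m (water level in the piezometer is the total head).
Pressure head at PZ-7: ψ = P/(ρg) = 473.2×1000 / (1000 × 9.81) = 48.24 m.
Total head at PZ-7: h = z + ψ = 30.25 + 48.24 = 78.49 m.
Head difference: h(PZ-4) − h(PZ-7) = 81.15 − 78.49 = 2.66 m.
Hydraulic gradient: i = |Δh| / L = 2.66 / 1322 = 0.00201.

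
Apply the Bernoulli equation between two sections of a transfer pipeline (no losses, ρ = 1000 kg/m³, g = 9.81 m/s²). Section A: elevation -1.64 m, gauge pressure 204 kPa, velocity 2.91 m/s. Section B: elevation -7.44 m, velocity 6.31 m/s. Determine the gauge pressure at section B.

P₂ ≈ 245 kPa

Pressure head at A: ψ₁ = P₁/(ρg) = 204×1000 / (1000 × 9.81) = 20.80 m.
Velocity heads: v₁²/2g = 2.91²/19.62 = 0.432 m; v₂²/2g = 6.31²/19.62 = 2.029 m.
Total head H = z₁ + ψ₁ + v₁²/2g = -1.64 + 20.80 + 0.432 = 19.59 m.
ψ₂ = H − z₂ − v₂²/2g = 19.59 − (-7.44) − 2.029 = 25.00 m.
P₂ = ρgψ₂ = 1000 × 9.81 × 25.00 ≈ 245 kPa.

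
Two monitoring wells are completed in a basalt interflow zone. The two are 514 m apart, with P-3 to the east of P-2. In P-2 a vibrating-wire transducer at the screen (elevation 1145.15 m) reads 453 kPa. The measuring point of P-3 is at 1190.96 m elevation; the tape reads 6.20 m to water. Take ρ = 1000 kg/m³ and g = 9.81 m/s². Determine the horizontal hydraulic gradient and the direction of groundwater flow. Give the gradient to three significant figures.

i ≈ 0.0128; groundwater flows toward the east

Pressure head at P-2: ψ = P/(ρg) = 453×1000 / (1000 × 9.81) = 46.18 m.
Total head at P-2: h = z + ψ = 1145.15 + 46.18 = 1191.33 m.
Total head at P-3: h = 1190.96 − 6.20 = 1184.76 m.
Head difference: h(P-2) − h(P-3) = 1191.33 − 1184.76 = 6.57 m.
Hydraulic gradient: i = |Δh| / L = 6.57 / 514 = 0.0128.
Flow is from higher to lower head: from P-2 toward P-3, i.e. toward the east.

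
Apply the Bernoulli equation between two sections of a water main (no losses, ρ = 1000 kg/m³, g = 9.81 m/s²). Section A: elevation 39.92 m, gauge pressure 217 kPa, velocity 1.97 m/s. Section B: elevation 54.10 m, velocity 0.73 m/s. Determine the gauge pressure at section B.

Pressure head at A: ψ₁ = P₁/(ρg) = 217×1000 / (1000 × 9.81) = 22.12 m.
Velocity heads: v₁²/2g = 1.97²/19.62 = 0.198 m; v₂²/2g = 0.73²/19.62 = 0.027 m.
Total head H = z₁ + ψ₁ + v₁²/2g = 39.92 + 22.12 + 0.198 = 62.24 m.
ψ₂ = H − z₂ − v₂²/2g = 62.24 − 54.10 − 0.027 = 8.11 m.
P₂ = ρgψ₂ = 1000 × 9.81 × 8.11 ≈ 79.6 kPa.

P₂ ≈ 79.6 kPa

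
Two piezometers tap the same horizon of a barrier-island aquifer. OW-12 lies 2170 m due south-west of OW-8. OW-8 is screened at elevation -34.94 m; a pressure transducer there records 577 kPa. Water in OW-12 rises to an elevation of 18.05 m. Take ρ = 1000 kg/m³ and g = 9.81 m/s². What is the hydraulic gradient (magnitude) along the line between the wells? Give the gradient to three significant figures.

i ≈ 0.00269

Pressure head at OW-8: ψ = P/(ρg) = 577×1000 / (1000 × 9.81) = 58.82 m.
Total head at OW-8: h = z + ψ = -34.94 + 58.82 = 23.88 m.
Total head at OW-12: h = 18.05 m (water level in the piezometer is the total head).
Head difference: h(OW-8) − h(OW-12) = 23.88 − 18.05 = 5.83 m.
Hydraulic gradient: i = |Δh| / L = 5.83 / 2170 = 0.00269.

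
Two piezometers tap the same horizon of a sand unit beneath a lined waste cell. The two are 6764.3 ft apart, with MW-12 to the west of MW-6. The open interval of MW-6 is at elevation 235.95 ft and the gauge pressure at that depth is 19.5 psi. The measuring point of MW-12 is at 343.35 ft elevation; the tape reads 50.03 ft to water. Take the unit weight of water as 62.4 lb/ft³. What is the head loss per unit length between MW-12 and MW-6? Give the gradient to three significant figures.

Pressure head at MW-6: ψ = 144·P/γ = 144 × 19.5 / 62.4 = 45.00 ft.
Total head at MW-6: h = z + ψ = 235.95 + 45.00 = 280.95 ft.
Total head at MW-12: h = 343.35 − 50.03 = 293.32 ft.
Head difference: h(MW-6) − h(MW-12) = 280.95 − 293.32 = -12.37 ft.
Hydraulic gradient: i = |Δh| / L = 12.37 / 6764.3 = 0.00183.

i ≈ 0.00183 ft/ft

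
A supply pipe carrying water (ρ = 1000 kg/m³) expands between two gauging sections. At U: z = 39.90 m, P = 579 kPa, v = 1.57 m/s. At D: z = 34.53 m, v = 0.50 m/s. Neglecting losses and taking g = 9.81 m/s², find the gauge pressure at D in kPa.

Pressure head at U: ψ₁ = P₁/(ρg) = 579×1000 / (1000 × 9.81) = 59.02 m.
Velocity heads: v₁²/2g = 1.57²/19.62 = 0.126 m; v₂²/2g = 0.50²/19.62 = 0.013 m.
Total head H = z₁ + ψ₁ + v₁²/2g = 39.90 + 59.02 + 0.126 = 99.05 m.
ψ₂ = H − z₂ − v₂²/2g = 99.05 − 34.53 − 0.013 = 64.51 m.
P₂ = ρgψ₂ = 1000 × 9.81 × 64.51 ≈ 633 kPa.

P₂ ≈ 633 kPa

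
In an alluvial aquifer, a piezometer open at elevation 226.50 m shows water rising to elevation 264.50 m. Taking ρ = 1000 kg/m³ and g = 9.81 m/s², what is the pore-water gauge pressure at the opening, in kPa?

Pressure head ψ = h − z = 264.50 − 226.50 = 38.00 m.
P = ρgψ = 1000 × 9.81 × 38.00 = 372780 Pa ≈ 373 kPa.

P ≈ 373 kPa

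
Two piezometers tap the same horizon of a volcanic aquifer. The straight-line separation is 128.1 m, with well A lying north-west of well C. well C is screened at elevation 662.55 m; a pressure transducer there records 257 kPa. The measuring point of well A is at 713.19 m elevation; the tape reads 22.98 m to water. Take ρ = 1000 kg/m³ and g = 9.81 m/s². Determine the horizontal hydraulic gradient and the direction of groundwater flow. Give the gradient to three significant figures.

i ≈ 0.0114; groundwater flows toward the south-east

Pressure head at well C: ψ = P/(ρg) = 257×1000 / (1000 × 9.81) = 26.20 m.
Total head at well C: h = z + ψ = 662.55 + 26.20 = 688.75 m.
Total head at well A: h = 713.19 − 22.98 = 690.21 m.
Head difference: h(well C) − h(well A) = 688.75 − 690.21 = -1.46 m.
Hydraulic gradient: i = |Δh| / L = 1.46 / 128.1 = 0.0114.
Flow is from higher to lower head: from well A toward well C, i.e. toward the south-east.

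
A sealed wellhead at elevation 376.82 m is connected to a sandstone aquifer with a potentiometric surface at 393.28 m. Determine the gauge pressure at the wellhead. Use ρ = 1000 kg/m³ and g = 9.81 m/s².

Head above the cap: Δh = 393.28 − 376.82 = 16.46 m.
P = ρgΔh = 1000 × 9.81 × 16.46 = 161473 Pa ≈ 161 kPa.

P ≈ 161 kPa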